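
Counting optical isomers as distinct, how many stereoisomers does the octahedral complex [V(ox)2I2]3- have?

An octahedron has six vertices in three trans pairs; every non-trans pair is cis.
Each ox is bidentate and must span two cis positions.
There are 2 geometric isomers: I trans; I cis (chiral).
One of these lacks any improper symmetry element and so occurs as an enantiomeric pair, giving 2 + 1 = 3 stereoisomers in total.

3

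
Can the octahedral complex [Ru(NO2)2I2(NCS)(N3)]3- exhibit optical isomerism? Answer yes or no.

yes

An octahedron has six vertices in three trans pairs; every non-trans pair is cis.
Systematic placement gives 6 geometric isomers: NO2 trans, I trans; NO2 cis, I trans; NO2 trans, I cis; NO2 cis, I cis (3 arrangements, 2 chiral).
Of these, 2 lack any improper symmetry element and so occur as enantiomeric pairs, giving 6 + 2 = 8 stereoisomers in total.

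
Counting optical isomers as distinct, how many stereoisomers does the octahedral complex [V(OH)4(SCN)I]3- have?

2

The six octahedral sites form three mutually perpendicular trans pairs.
There are 2 geometric isomers: SCN and I mutually cis; SCN and I mutually trans.
Each arrangement has an internal mirror plane or centre of symmetry, so none is chiral.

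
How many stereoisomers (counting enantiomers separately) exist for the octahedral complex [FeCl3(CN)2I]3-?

3

In an octahedral complex each vertex has one trans partner and four cis neighbours.
There are 3 geometric isomers: Cl mer, CN trans; Cl fac, CN cis; Cl mer, CN cis.
Each arrangement has an internal mirror plane or centre of symmetry, so none is chiral.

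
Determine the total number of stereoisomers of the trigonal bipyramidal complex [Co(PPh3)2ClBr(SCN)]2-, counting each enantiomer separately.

In a trigonal bipyramid the two axial positions differ from the three equatorial ones.
Exhaustive case analysis gives 7 geometric isomers.
Of these, 3 lack any improper symmetry element and so occur as enantiomeric pairs, giving 7 + 3 = 10 stereoisomers in total.

10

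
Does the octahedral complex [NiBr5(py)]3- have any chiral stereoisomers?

no

Only one geometric arrangement is possible.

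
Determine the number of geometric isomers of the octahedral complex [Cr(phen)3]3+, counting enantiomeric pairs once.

The six octahedral sites form three mutually perpendicular trans pairs.
Each phen is bidentate and must span two cis positions.
Only one geometric arrangement is possible; it has no improper symmetry element, so it exists as a pair of enantiomers (2 stereoisomers).

1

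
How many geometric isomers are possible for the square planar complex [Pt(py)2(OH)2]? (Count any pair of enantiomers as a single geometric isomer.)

A square has two trans pairs of vertices; adjacent vertices are cis.
Systematic placement gives 2 geometric isomers: py cis; py trans.

2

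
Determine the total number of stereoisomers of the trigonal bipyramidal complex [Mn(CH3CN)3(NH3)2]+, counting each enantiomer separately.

A trigonal bipyramid has two axial and three equatorial sites, which are chemically inequivalent.
The distinct arrangements are (3 in all): NH3 both equatorial; NH3 one axial, one equatorial; NH3 both axial.
Each arrangement has an internal mirror plane or centre of symmetry, so none is chiral.

3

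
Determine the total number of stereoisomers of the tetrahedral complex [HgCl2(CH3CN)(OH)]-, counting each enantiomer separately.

1

Only one geometric arrangement is possible.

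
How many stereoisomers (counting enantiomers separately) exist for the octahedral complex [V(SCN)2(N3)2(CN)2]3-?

There are 5 geometric isomers: SCN trans, N3 trans, CN trans; SCN cis, N3 cis, CN trans; SCN trans, N3 cis, CN cis; SCN cis, N3 cis, CN cis (chiral); SCN cis, N3 trans, CN cis.
One of these lacks any improper symmetry element and so occurs as an enantiomeric pair, giving 5 + 1 = 6 stereoisomers in total.

6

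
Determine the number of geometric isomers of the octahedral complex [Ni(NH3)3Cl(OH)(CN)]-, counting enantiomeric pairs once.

4

An octahedron has six vertices in three trans pairs; every non-trans pair is cis.
There are 4 geometric isomers: NH3 mer (3 arrangements); NH3 fac (chiral).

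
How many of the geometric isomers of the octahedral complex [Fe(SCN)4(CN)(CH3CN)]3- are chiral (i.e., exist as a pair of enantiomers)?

0

An octahedron has six vertices in three trans pairs; every non-trans pair is cis.
There are 2 geometric isomers: CN and CH3CN mutually trans; CN and CH3CN mutually cis.
Each arrangement has an internal mirror plane or centre of symmetry, so none is chiral.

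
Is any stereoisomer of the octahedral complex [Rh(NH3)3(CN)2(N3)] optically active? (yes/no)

There are 3 geometric isomers: NH3 mer, CN trans; NH3 mer, CN cis; NH3 fac, CN cis.
Each arrangement has an internal mirror plane or centre of symmetry, so none is chiral.

no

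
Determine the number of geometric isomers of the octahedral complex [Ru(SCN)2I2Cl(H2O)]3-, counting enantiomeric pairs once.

6

The six octahedral sites form three mutually perpendicular trans pairs.
The distinct arrangements are (6 in all): SCN trans, I trans; SCN cis, I cis (3 arrangements, 2 chiral); SCN trans, I cis; SCN cis, I trans.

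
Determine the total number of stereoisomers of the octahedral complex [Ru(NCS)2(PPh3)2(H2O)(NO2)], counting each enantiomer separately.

8

An octahedron has six vertices in three trans pairs; every non-trans pair is cis.
Systematic placement gives 6 geometric isomers: NCS cis, PPh3 trans; NCS cis, PPh3 cis (3 arrangements, 2 chiral); NCS trans, PPh3 trans; NCS trans, PPh3 cis.
Of these, 2 lack any improper symmetry element and so occur as enantiomeric pairs, giving 6 + 2 = 8 stereoisomers in total.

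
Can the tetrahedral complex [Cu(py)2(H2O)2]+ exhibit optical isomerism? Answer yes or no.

All four vertices of a tetrahedron are equivalent and mutually adjacent, so cis/trans isomerism cannot arise.
Only one geometric arrangement is possible.

no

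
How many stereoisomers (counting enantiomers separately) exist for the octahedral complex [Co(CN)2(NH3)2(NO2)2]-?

In an octahedral complex each vertex has one trans partner and four cis neighbours.
The distinct arrangements are (5 in all): CN trans, NH3 trans, NO2 trans; CN trans, NH3 cis, NO2 cis; CN cis, NH3 cis, NO2 trans; CN cis, NH3 cis, NO2 cis (chiral); CN cis, NH3 trans, NO2 cis.
One of these lacks any improper symmetry element and so occurs as an enantiomeric pair, giving 5 + 1 = 6 stereoisomers in total.

6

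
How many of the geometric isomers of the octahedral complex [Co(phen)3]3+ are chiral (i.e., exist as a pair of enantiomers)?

In an octahedral complex each vertex has one trans partner and four cis neighbours.
Each phen is bidentate and must span two cis positions.
Only one geometric arrangement is possible; it has no improper symmetry element, so it exists as a pair of enantiomers (2 stereoisomers).

1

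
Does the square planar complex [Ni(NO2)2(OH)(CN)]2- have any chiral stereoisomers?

In a square planar complex each vertex has one trans partner and two cis neighbours.
Working through the distinct placements yields 2 geometric isomers: NO2 cis; NO2 trans.
Each arrangement has an internal mirror plane or centre of symmetry, so none is chiral.

no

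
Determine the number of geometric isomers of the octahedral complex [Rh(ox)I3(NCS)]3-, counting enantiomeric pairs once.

2

Each ox is bidentate and must span two cis positions.
There are 2 geometric isomers: I mer; I fac.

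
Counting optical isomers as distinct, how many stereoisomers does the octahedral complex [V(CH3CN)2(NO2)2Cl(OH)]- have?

8

There are 6 geometric isomers: CH3CN trans, NO2 cis; CH3CN trans, NO2 trans; CH3CN cis, NO2 cis (3 arrangements, 2 chiral); CH3CN cis, NO2 trans.
Of these, 2 lack any improper symmetry element and so occur as enantiomeric pairs, giving 6 + 2 = 8 stereoisomers in total.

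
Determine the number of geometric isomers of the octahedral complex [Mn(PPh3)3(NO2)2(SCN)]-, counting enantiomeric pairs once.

3

An octahedron has six vertices in three trans pairs; every non-trans pair is cis.
Systematic placement gives 3 geometric isomers: PPh3 mer, NO2 trans; PPh3 fac, NO2 cis; PPh3 mer, NO2 cis.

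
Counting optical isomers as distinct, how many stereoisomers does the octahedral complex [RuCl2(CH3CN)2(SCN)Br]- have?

8

Working through the distinct placements yields 6 geometric isomers: Cl cis, CH3CN cis (3 arrangements, 2 chiral); Cl trans, CH3CN cis; Cl cis, CH3CN trans; Cl trans, CH3CN trans.
Of these, 2 lack any improper symmetry element and so occur as enantiomeric pairs, giving 6 + 2 = 8 stereoisomers in total.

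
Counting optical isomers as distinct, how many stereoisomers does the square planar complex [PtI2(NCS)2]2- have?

The distinct arrangements are (2 in all): I cis; I trans.
Each arrangement has an internal mirror plane or centre of symmetry, so none is chiral.

2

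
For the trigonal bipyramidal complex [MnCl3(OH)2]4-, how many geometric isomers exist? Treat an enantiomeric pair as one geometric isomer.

3

A trigonal bipyramid has two axial and three equatorial sites, which are chemically inequivalent.
Systematic placement gives 3 geometric isomers: OH both equatorial; OH one axial, one equatorial; OH both axial.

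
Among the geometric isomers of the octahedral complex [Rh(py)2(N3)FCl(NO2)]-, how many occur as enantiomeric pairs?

6

An octahedron has six vertices in three trans pairs; every non-trans pair is cis.
Systematic enumeration (placing each ligand type in turn and discarding arrangements equivalent by rotation or reflection) gives 9 geometric isomers.
Of these, 6 lack any improper symmetry element and so occur as enantiomeric pairs, giving 9 + 6 = 15 stereoisomers in total.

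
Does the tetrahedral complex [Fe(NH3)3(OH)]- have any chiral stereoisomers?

In a tetrahedral complex all four positions are equivalent and every pair of ligands is adjacent — there is no cis/trans distinction.
Only one geometric arrangement is possible.

no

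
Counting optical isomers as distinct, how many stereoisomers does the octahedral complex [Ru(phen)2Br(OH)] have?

In an octahedral complex each vertex has one trans partner and four cis neighbours.
Each phen is bidentate and must span two cis positions.
Systematic placement gives 2 geometric isomers: Br and OH mutually trans; Br and OH mutually cis (chiral).
One of these lacks any improper symmetry element and so occurs as an enantiomeric pair, giving 2 + 1 = 3 stereoisomers in total.

3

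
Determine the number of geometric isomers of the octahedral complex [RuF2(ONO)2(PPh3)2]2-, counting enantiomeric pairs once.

5

In an octahedral complex each vertex has one trans partner and four cis neighbours.
There are 5 geometric isomers: F trans, ONO trans, PPh3 trans; F trans, ONO cis, PPh3 cis; F cis, ONO cis, PPh3 trans; F cis, ONO cis, PPh3 cis (chiral); F cis, ONO trans, PPh3 cis.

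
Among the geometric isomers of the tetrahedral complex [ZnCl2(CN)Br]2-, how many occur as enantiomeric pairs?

In a tetrahedral complex all four positions are equivalent and every pair of ligands is adjacent — there is no cis/trans distinction.
Only one geometric arrangement is possible.

0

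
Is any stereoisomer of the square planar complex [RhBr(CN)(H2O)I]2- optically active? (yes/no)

no

A square has two trans pairs of vertices; adjacent vertices are cis.
There are 3 geometric isomers: (Br/H2O trans, CN/I trans); (Br/I trans, CN/H2O trans); (Br/CN trans, H2O/I trans).
Each arrangement has an internal mirror plane or centre of symmetry, so none is chiral.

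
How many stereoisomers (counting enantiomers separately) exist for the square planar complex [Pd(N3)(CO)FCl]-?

Working through the distinct placements yields 3 geometric isomers: (CO/F trans, Cl/N3 trans); (CO/N3 trans, Cl/F trans); (CO/Cl trans, F/N3 trans).
Each arrangement has an internal mirror plane or centre of symmetry, so none is chiral.

3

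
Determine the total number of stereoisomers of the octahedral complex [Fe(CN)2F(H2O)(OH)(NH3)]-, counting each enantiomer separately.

15

Systematic enumeration (placing each ligand type in turn and discarding arrangements equivalent by rotation or reflection) gives 9 geometric isomers.
Of these, 6 lack any improper symmetry element and so occur as enantiomeric pairs, giving 9 + 6 = 15 stereoisomers in total.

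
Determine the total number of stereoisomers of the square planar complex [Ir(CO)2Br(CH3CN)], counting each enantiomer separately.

2

Working through the distinct placements yields 2 geometric isomers: CO cis; CO trans.
Each arrangement has an internal mirror plane or centre of symmetry, so none is chiral.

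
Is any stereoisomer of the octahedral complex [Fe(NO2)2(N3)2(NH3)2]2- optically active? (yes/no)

yes

There are 5 geometric isomers: NO2 trans, N3 trans, NH3 trans; NO2 cis, N3 trans, NH3 cis; NO2 trans, N3 cis, NH3 cis; NO2 cis, N3 cis, NH3 cis (chiral); NO2 cis, N3 cis, NH3 trans.
One of these lacks any improper symmetry element and so occurs as an enantiomeric pair, giving 5 + 1 = 6 stereoisomers in total.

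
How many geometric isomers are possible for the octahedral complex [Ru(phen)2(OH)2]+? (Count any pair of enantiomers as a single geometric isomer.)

2

An octahedron has six vertices in three trans pairs; every non-trans pair is cis.
Each phen is bidentate and must span two cis positions.
Working through the distinct placements yields 2 geometric isomers: OH trans; OH cis (chiral).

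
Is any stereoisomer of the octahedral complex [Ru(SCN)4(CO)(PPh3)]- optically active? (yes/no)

The six octahedral sites form three mutually perpendicular trans pairs.
Working through the distinct placements yields 2 geometric isomers: CO and PPh3 mutually trans; CO and PPh3 mutually cis.
Each arrangement has an internal mirror plane or centre of symmetry, so none is chiral.

no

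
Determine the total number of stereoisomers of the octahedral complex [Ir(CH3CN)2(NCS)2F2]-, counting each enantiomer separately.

Working through the distinct placements yields 5 geometric isomers: CH3CN trans, NCS trans, F trans; CH3CN trans, NCS cis, F cis; CH3CN cis, NCS trans, F cis; CH3CN cis, NCS cis, F cis (chiral); CH3CN cis, NCS cis, F trans.
One of these lacks any improper symmetry element and so occurs as an enantiomeric pair, giving 5 + 1 = 6 stereoisomers in total.

6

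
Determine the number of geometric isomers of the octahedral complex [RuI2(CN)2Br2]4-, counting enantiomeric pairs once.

The six octahedral sites form three mutually perpendicular trans pairs.
There are 5 geometric isomers: I trans, CN trans, Br trans; I cis, CN cis, Br trans; I trans, CN cis, Br cis; I cis, CN cis, Br cis (chiral); I cis, CN trans, Br cis.

5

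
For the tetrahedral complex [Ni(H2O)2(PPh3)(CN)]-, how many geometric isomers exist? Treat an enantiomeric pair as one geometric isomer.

1

Only one geometric arrangement is possible.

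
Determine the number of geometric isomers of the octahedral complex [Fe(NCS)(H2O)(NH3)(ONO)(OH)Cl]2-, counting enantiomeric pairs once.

15

In an octahedral complex each vertex has one trans partner and four cis neighbours.
Systematic enumeration (placing each ligand type in turn and discarding arrangements equivalent by rotation or reflection) gives 15 geometric isomers.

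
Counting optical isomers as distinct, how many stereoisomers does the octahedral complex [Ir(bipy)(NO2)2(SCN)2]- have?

An octahedron has six vertices in three trans pairs; every non-trans pair is cis.
Each bipy is bidentate and must span two cis positions.
Systematic placement gives 3 geometric isomers: NO2 trans, SCN cis; NO2 cis, SCN cis (chiral); NO2 cis, SCN trans.
One of these lacks any improper symmetry element and so occurs as an enantiomeric pair, giving 3 + 1 = 4 stereoisomers in total.

4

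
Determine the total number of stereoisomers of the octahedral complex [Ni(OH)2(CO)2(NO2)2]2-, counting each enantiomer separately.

The distinct arrangements are (5 in all): OH trans, CO trans, NO2 trans; OH cis, CO trans, NO2 cis; OH trans, CO cis, NO2 cis; OH cis, CO cis, NO2 cis (chiral); OH cis, CO cis, NO2 trans.
One of these lacks any improper symmetry element and so occurs as an enantiomeric pair, giving 5 + 1 = 6 stereoisomers in total.

6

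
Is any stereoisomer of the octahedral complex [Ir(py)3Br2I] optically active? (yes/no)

In an octahedral complex each vertex has one trans partner and four cis neighbours.
Systematic placement gives 3 geometric isomers: py mer, Br trans; py mer, Br cis; py fac, Br cis.
Each arrangement has an internal mirror plane or centre of symmetry, so none is chiral.

no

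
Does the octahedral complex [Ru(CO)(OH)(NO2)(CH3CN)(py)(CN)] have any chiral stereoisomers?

yes

The six octahedral sites form three mutually perpendicular trans pairs.
Placing the ligands in turn and identifying arrangements related by rotation or reflection leaves 15 distinct geometric isomers.
Of these, 15 lack any improper symmetry element and so occur as enantiomeric pairs, giving 15 + 15 = 30 stereoisomers in total.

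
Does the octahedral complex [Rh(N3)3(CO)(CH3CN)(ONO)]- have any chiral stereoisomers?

In an octahedral complex each vertex has one trans partner and four cis neighbours.
The distinct arrangements are (4 in all): N3 mer (3 arrangements); N3 fac (chiral).
One of these lacks any improper symmetry element and so occurs as an enantiomeric pair, giving 4 + 1 = 5 stereoisomers in total.

yes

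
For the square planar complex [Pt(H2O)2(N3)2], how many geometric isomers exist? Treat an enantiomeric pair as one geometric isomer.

2

Working through the distinct placements yields 2 geometric isomers: H2O cis; H2O trans.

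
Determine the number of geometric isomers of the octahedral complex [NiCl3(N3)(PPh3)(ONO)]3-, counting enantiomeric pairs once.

In an octahedral complex each vertex has one trans partner and four cis neighbours.
There are 4 geometric isomers: Cl mer (3 arrangements); Cl fac (chiral).

4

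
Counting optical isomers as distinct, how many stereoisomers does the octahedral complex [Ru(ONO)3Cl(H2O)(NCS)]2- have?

5

An octahedron has six vertices in three trans pairs; every non-trans pair is cis.
The distinct arrangements are (4 in all): ONO mer (3 arrangements); ONO fac (chiral).
One of these lacks any improper symmetry element and so occurs as an enantiomeric pair, giving 4 + 1 = 5 stereoisomers in total.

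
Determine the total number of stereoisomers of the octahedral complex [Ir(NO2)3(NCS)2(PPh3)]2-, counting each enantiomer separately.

In an octahedral complex each vertex has one trans partner and four cis neighbours.
The distinct arrangements are (3 in all): NO2 mer, NCS trans; NO2 fac, NCS cis; NO2 mer, NCS cis.
Each arrangement has an internal mirror plane or centre of symmetry, so none is chiral.

3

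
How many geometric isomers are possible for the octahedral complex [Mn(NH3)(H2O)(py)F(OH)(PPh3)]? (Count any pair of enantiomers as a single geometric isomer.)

In an octahedral complex each vertex has one trans partner and four cis neighbours.
Exhaustive case analysis gives 15 geometric isomers.

15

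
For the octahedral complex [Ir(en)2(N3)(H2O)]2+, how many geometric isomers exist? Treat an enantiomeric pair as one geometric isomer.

2

The six octahedral sites form three mutually perpendicular trans pairs.
Each en is bidentate and must span two cis positions.
Working through the distinct placements yields 2 geometric isomers: N3 and H2O mutually trans; N3 and H2O mutually cis (chiral).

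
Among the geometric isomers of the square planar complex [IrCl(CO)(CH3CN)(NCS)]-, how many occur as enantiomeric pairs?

In a square planar complex each vertex has one trans partner and two cis neighbours.
Working through the distinct placements yields 3 geometric isomers: (CH3CN/Cl trans, CO/NCS trans); (CH3CN/NCS trans, CO/Cl trans); (CH3CN/CO trans, Cl/NCS trans).
Each arrangement has an internal mirror plane or centre of symmetry, so none is chiral.

0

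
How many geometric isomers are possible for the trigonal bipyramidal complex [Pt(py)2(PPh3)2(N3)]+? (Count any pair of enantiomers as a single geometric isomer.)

5

A trigonal bipyramid has two axial and three equatorial sites, which are chemically inequivalent.
Placing the ligands in turn and identifying arrangements related by rotation or reflection leaves 5 distinct geometric isomers.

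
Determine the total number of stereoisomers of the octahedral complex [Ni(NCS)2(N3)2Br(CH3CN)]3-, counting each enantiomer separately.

8

The distinct arrangements are (6 in all): NCS trans, N3 trans; NCS cis, N3 cis (3 arrangements, 2 chiral); NCS trans, N3 cis; NCS cis, N3 trans.
Of these, 2 lack any improper symmetry element and so occur as enantiomeric pairs, giving 6 + 2 = 8 stereoisomers in total.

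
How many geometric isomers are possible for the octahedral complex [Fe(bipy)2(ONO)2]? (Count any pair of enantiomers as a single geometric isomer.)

2

Each bipy is bidentate and must span two cis positions.
The distinct arrangements are (2 in all): ONO trans; ONO cis (chiral).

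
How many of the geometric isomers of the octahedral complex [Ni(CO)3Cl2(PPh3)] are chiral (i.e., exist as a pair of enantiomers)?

0

There are 3 geometric isomers: CO mer, Cl cis; CO mer, Cl trans; CO fac, Cl cis.
Each arrangement has an internal mirror plane or centre of symmetry, so none is chiral.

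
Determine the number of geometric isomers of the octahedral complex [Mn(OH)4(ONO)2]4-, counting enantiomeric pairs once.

In an octahedral complex each vertex has one trans partner and four cis neighbours.
Systematic placement gives 2 geometric isomers: ONO trans; ONO cis.

2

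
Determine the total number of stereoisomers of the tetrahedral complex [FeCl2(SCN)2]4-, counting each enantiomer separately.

In a tetrahedral complex all four positions are equivalent and every pair of ligands is adjacent — there is no cis/trans distinction.
Only one geometric arrangement is possible.

1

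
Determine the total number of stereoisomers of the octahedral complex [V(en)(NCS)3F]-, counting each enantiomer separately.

2

Each en is bidentate and must span two cis positions.
There are 2 geometric isomers: NCS fac; NCS mer.
Each arrangement has an internal mirror plane or centre of symmetry, so none is chiral.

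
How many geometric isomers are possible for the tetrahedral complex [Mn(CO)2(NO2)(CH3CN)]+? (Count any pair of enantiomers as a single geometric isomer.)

All four vertices of a tetrahedron are equivalent and mutually adjacent, so cis/trans isomerism cannot arise.
Only one geometric arrangement is possible.

1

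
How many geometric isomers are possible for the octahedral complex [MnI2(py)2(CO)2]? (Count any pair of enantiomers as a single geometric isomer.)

5

The six octahedral sites form three mutually perpendicular trans pairs.
Systematic placement gives 5 geometric isomers: I trans, py trans, CO trans; I cis, py cis, CO trans; I cis, py trans, CO cis; I cis, py cis, CO cis (chiral); I trans, py cis, CO cis.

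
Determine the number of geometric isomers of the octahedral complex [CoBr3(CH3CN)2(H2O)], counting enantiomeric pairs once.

3

In an octahedral complex each vertex has one trans partner and four cis neighbours.
Working through the distinct placements yields 3 geometric isomers: Br mer, CH3CN cis; Br mer, CH3CN trans; Br fac, CH3CN cis.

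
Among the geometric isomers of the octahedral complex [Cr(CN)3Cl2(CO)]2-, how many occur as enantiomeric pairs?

0

In an octahedral complex each vertex has one trans partner and four cis neighbours.
Working through the distinct placements yields 3 geometric isomers: CN mer, Cl trans; CN mer, Cl cis; CN fac, Cl cis.
Each arrangement has an internal mirror plane or centre of symmetry, so none is chiral.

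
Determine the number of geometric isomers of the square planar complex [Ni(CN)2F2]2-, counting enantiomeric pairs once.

In a square planar complex each vertex has one trans partner and two cis neighbours.
There are 2 geometric isomers: CN cis; CN trans.

2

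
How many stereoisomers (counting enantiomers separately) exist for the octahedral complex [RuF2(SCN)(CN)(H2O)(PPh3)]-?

An octahedron has six vertices in three trans pairs; every non-trans pair is cis.
Systematic enumeration (placing each ligand type in turn and discarding arrangements equivalent by rotation or reflection) gives 9 geometric isomers.
Of these, 6 lack any improper symmetry element and so occur as enantiomeric pairs, giving 9 + 6 = 15 stereoisomers in total.

15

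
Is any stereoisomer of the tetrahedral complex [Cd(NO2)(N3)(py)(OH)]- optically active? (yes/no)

In a tetrahedral complex all four positions are equivalent and every pair of ligands is adjacent — there is no cis/trans distinction.
Only one geometric arrangement is possible; it has no improper symmetry element, so it exists as a pair of enantiomers (2 stereoisomers).

yes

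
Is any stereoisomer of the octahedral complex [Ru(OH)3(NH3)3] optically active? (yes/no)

no

An octahedron has six vertices in three trans pairs; every non-trans pair is cis.
There are 2 geometric isomers: OH mer; OH fac.
Each arrangement has an internal mirror plane or centre of symmetry, so none is chiral.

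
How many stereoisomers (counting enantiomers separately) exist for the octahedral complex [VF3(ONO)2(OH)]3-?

An octahedron has six vertices in three trans pairs; every non-trans pair is cis.
There are 3 geometric isomers: F mer, ONO trans; F mer, ONO cis; F fac, ONO cis.
Each arrangement has an internal mirror plane or centre of symmetry, so none is chiral.

3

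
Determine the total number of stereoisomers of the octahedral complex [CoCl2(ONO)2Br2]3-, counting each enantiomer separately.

6

In an octahedral complex each vertex has one trans partner and four cis neighbours.
The distinct arrangements are (5 in all): Cl trans, ONO trans, Br trans; Cl cis, ONO cis, Br trans; Cl cis, ONO trans, Br cis; Cl cis, ONO cis, Br cis (chiral); Cl trans, ONO cis, Br cis.
One of these lacks any improper symmetry element and so occurs as an enantiomeric pair, giving 5 + 1 = 6 stereoisomers in total.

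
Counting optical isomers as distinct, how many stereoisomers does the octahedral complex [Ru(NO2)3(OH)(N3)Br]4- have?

5

The six octahedral sites form three mutually perpendicular trans pairs.
There are 4 geometric isomers: NO2 mer (3 arrangements); NO2 fac (chiral).
One of these lacks any improper symmetry element and so occurs as an enantiomeric pair, giving 4 + 1 = 5 stereoisomers in total.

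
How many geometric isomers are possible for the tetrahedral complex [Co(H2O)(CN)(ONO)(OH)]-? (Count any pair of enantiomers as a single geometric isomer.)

All four vertices of a tetrahedron are equivalent and mutually adjacent, so cis/trans isomerism cannot arise.
Only one geometric arrangement is possible; it has no improper symmetry element, so it exists as a pair of enantiomers (2 stereoisomers).

1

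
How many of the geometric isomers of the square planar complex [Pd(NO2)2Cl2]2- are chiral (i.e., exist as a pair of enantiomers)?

A square has two trans pairs of vertices; adjacent vertices are cis.
Working through the distinct placements yields 2 geometric isomers: NO2 cis; NO2 trans.
Each arrangement has an internal mirror plane or centre of symmetry, so none is chiral.

0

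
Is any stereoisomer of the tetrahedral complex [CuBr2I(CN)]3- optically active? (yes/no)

no

In a tetrahedral complex all four positions are equivalent and every pair of ligands is adjacent — there is no cis/trans distinction.
Only one geometric arrangement is possible.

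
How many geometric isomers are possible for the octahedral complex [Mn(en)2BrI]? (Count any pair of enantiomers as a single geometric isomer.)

An octahedron has six vertices in three trans pairs; every non-trans pair is cis.
Each en is bidentate and must span two cis positions.
Systematic placement gives 2 geometric isomers: Br and I mutually trans; Br and I mutually cis (chiral).

2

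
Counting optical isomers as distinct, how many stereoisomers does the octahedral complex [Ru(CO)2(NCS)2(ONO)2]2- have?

An octahedron has six vertices in three trans pairs; every non-trans pair is cis.
There are 5 geometric isomers: CO trans, NCS trans, ONO trans; CO trans, NCS cis, ONO cis; CO cis, NCS cis, ONO trans; CO cis, NCS cis, ONO cis (chiral); CO cis, NCS trans, ONO cis.
One of these lacks any improper symmetry element and so occurs as an enantiomeric pair, giving 5 + 1 = 6 stereoisomers in total.

6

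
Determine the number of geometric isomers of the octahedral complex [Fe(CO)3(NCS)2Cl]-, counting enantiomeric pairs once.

The distinct arrangements are (3 in all): CO mer, NCS trans; CO mer, NCS cis; CO fac, NCS cis.

3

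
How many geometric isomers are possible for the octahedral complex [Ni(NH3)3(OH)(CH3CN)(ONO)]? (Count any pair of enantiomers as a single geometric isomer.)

4

In an octahedral complex each vertex has one trans partner and four cis neighbours.
Working through the distinct placements yields 4 geometric isomers: NH3 mer (3 arrangements); NH3 fac (chiral).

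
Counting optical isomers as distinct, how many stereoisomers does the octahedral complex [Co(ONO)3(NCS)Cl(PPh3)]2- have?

An octahedron has six vertices in three trans pairs; every non-trans pair is cis.
The distinct arrangements are (4 in all): ONO mer (3 arrangements); ONO fac (chiral).
One of these lacks any improper symmetry element and so occurs as an enantiomeric pair, giving 4 + 1 = 5 stereoisomers in total.

5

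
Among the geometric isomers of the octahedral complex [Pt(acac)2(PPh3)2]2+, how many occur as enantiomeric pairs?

1

Each acac is bidentate and must span two cis positions.
Working through the distinct placements yields 2 geometric isomers: PPh3 trans; PPh3 cis (chiral).
One of these lacks any improper symmetry element and so occurs as an enantiomeric pair, giving 2 + 1 = 3 stereoisomers in total.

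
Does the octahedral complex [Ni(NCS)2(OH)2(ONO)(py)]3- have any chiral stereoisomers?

yes

The six octahedral sites form three mutually perpendicular trans pairs.
Systematic placement gives 6 geometric isomers: NCS trans, OH trans; NCS trans, OH cis; NCS cis, OH cis (3 arrangements, 2 chiral); NCS cis, OH trans.
Of these, 2 lack any improper symmetry element and so occur as enantiomeric pairs, giving 6 + 2 = 8 stereoisomers in total.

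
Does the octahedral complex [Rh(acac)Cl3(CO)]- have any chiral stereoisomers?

no

An octahedron has six vertices in three trans pairs; every non-trans pair is cis.
Each acac is bidentate and must span two cis positions.
There are 2 geometric isomers: Cl fac; Cl mer.
Each arrangement has an internal mirror plane or centre of symmetry, so none is chiral.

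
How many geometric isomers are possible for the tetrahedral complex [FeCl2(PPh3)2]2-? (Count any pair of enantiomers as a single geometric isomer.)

1

All four vertices of a tetrahedron are equivalent and mutually adjacent, so cis/trans isomerism cannot arise.
Only one geometric arrangement is possible.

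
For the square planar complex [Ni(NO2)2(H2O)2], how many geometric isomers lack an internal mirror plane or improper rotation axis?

A square has two trans pairs of vertices; adjacent vertices are cis.
Systematic placement gives 2 geometric isomers: NO2 cis; NO2 trans.
Each arrangement has an internal mirror plane or centre of symmetry, so none is chiral.

0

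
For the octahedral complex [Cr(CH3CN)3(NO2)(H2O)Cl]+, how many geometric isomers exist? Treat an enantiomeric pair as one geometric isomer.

4

In an octahedral complex each vertex has one trans partner and four cis neighbours.
Working through the distinct placements yields 4 geometric isomers: CH3CN mer (3 arrangements); CH3CN fac (chiral).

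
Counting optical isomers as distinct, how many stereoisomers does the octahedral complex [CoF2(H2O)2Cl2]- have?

The six octahedral sites form three mutually perpendicular trans pairs.
There are 5 geometric isomers: F trans, H2O trans, Cl trans; F cis, H2O cis, Cl trans; F cis, H2O trans, Cl cis; F cis, H2O cis, Cl cis (chiral); F trans, H2O cis, Cl cis.
One of these lacks any improper symmetry element and so occurs as an enantiomeric pair, giving 5 + 1 = 6 stereoisomers in total.

6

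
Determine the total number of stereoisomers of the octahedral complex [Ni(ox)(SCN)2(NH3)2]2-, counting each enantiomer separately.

In an octahedral complex each vertex has one trans partner and four cis neighbours.
Each ox is bidentate and must span two cis positions.
Systematic placement gives 3 geometric isomers: SCN cis, NH3 trans; SCN cis, NH3 cis (chiral); SCN trans, NH3 cis.
One of these lacks any improper symmetry element and so occurs as an enantiomeric pair, giving 3 + 1 = 4 stereoisomers in total.

4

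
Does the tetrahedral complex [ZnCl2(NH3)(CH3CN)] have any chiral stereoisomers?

no

All four vertices of a tetrahedron are equivalent and mutually adjacent, so cis/trans isomerism cannot arise.
Only one geometric arrangement is possible.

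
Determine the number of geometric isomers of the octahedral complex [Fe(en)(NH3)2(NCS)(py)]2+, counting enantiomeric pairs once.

4

An octahedron has six vertices in three trans pairs; every non-trans pair is cis.
Each en is bidentate and must span two cis positions.
There are 4 geometric isomers: NH3 cis (3 arrangements, 2 chiral); NH3 trans.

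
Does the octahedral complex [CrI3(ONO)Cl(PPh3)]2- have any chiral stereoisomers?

yes

The six octahedral sites form three mutually perpendicular trans pairs.
The distinct arrangements are (4 in all): I mer (3 arrangements); I fac (chiral).
One of these lacks any improper symmetry element and so occurs as an enantiomeric pair, giving 4 + 1 = 5 stereoisomers in total.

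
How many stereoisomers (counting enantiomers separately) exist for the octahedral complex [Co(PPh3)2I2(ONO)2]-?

6

An octahedron has six vertices in three trans pairs; every non-trans pair is cis.
The distinct arrangements are (5 in all): PPh3 trans, I trans, ONO trans; PPh3 cis, I trans, ONO cis; PPh3 trans, I cis, ONO cis; PPh3 cis, I cis, ONO cis (chiral); PPh3 cis, I cis, ONO trans.
One of these lacks any improper symmetry element and so occurs as an enantiomeric pair, giving 5 + 1 = 6 stereoisomers in total.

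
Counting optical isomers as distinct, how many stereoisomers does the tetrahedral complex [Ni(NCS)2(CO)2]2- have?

1

All four vertices of a tetrahedron are equivalent and mutually adjacent, so cis/trans isomerism cannot arise.
Only one geometric arrangement is possible.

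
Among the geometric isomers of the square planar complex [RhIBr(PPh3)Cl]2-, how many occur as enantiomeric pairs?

0

There are 3 geometric isomers: (Br/I trans, Cl/PPh3 trans); (Br/PPh3 trans, Cl/I trans); (Br/Cl trans, I/PPh3 trans).
Each arrangement has an internal mirror plane or centre of symmetry, so none is chiral.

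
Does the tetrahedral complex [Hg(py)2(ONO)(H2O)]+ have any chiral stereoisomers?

no

All four vertices of a tetrahedron are equivalent and mutually adjacent, so cis/trans isomerism cannot arise.
Only one geometric arrangement is possible.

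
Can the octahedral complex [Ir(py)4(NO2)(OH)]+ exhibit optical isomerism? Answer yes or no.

no

An octahedron has six vertices in three trans pairs; every non-trans pair is cis.
The distinct arrangements are (2 in all): NO2 and OH mutually trans; NO2 and OH mutually cis.
Each arrangement has an internal mirror plane or centre of symmetry, so none is chiral.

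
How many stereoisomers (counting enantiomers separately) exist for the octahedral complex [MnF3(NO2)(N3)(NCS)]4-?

5

An octahedron has six vertices in three trans pairs; every non-trans pair is cis.
The distinct arrangements are (4 in all): F mer (3 arrangements); F fac (chiral).
One of these lacks any improper symmetry element and so occurs as an enantiomeric pair, giving 4 + 1 = 5 stereoisomers in total.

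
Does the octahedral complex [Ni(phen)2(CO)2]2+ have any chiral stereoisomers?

In an octahedral complex each vertex has one trans partner and four cis neighbours.
Each phen is bidentate and must span two cis positions.
The distinct arrangements are (2 in all): CO trans; CO cis (chiral).
One of these lacks any improper symmetry element and so occurs as an enantiomeric pair, giving 2 + 1 = 3 stereoisomers in total.

yes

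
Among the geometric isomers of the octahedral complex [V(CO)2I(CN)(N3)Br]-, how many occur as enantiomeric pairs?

6

Systematic enumeration (placing each ligand type in turn and discarding arrangements equivalent by rotation or reflection) gives 9 geometric isomers.
Of these, 6 lack any improper symmetry element and so occur as enantiomeric pairs, giving 9 + 6 = 15 stereoisomers in total.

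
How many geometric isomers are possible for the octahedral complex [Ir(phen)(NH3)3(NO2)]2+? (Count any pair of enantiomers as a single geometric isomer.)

In an octahedral complex each vertex has one trans partner and four cis neighbours.
Each phen is bidentate and must span two cis positions.
The distinct arrangements are (2 in all): NH3 mer; NH3 fac.

2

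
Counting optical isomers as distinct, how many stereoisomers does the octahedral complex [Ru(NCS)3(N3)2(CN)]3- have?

3

The six octahedral sites form three mutually perpendicular trans pairs.
Systematic placement gives 3 geometric isomers: NCS mer, N3 cis; NCS mer, N3 trans; NCS fac, N3 cis.
Each arrangement has an internal mirror plane or centre of symmetry, so none is chiral.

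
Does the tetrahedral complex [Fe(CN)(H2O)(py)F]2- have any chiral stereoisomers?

Only one geometric arrangement is possible; it has no improper symmetry element, so it exists as a pair of enantiomers (2 stereoisomers).

yes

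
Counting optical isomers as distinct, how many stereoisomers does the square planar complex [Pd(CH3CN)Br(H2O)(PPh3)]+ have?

3

In a square planar complex each vertex has one trans partner and two cis neighbours.
Systematic placement gives 3 geometric isomers: (Br/H2O trans, CH3CN/PPh3 trans); (Br/PPh3 trans, CH3CN/H2O trans); (Br/CH3CN trans, H2O/PPh3 trans).
Each arrangement has an internal mirror plane or centre of symmetry, so none is chiral.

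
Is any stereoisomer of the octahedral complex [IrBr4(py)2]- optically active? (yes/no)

no

Working through the distinct placements yields 2 geometric isomers: py trans; py cis.
Each arrangement has an internal mirror plane or centre of symmetry, so none is chiral.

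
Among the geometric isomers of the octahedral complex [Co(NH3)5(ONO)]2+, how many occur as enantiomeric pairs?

0

An octahedron has six vertices in three trans pairs; every non-trans pair is cis.
Only one geometric arrangement is possible.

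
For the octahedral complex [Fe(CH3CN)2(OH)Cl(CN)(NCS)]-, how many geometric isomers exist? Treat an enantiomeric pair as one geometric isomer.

Placing the ligands in turn and identifying arrangements related by rotation or reflection leaves 9 distinct geometric isomers.

9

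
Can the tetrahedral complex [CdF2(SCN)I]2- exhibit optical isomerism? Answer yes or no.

no

In a tetrahedral complex all four positions are equivalent and every pair of ligands is adjacent — there is no cis/trans distinction.
Only one geometric arrangement is possible.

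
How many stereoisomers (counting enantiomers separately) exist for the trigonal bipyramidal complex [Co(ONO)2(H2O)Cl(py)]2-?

A trigonal bipyramid has two axial and three equatorial sites, which are chemically inequivalent.
Systematic enumeration (placing each ligand type in turn and discarding arrangements equivalent by rotation or reflection) gives 7 geometric isomers.
Of these, 3 lack any improper symmetry element and so occur as enantiomeric pairs, giving 7 + 3 = 10 stereoisomers in total.

10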